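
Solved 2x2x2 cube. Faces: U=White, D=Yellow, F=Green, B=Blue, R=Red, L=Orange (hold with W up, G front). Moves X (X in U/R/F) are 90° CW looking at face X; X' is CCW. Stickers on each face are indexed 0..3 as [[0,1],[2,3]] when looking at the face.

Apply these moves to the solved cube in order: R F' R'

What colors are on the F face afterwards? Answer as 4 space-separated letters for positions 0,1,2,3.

After move 1 (R): R=RRRR U=WGWG F=GYGY D=YBYB B=WBWB
After move 2 (F'): F=YYGG U=WGRR R=BRYR D=OOYB L=OGOW
After move 3 (R'): R=RRBY U=WWRW F=YGGR D=OYYG B=BBOB
Query: F face = YGGR

Answer: Y G G R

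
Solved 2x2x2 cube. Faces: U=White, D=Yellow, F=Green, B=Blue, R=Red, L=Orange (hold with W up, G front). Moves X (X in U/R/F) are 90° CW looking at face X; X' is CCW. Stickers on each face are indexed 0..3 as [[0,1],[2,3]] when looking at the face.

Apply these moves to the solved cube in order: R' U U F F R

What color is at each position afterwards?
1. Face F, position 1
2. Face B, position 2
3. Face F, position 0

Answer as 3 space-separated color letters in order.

Answer: B W W

Derivation:
After move 1 (R'): R=RRRR U=WBWB F=GWGW D=YGYG B=YBYB
After move 2 (U): U=WWBB F=RRGW R=YBRR B=OOYB L=GWOO
After move 3 (U): U=BWBW F=YBGW R=OORR B=GWYB L=RROO
After move 4 (F): F=GYWB U=BWOR R=BOWR D=ROYG L=RYOG
After move 5 (F): F=WGBY U=BWGY R=OORR D=WBYG L=RROO
After move 6 (R): R=RORO U=BGGY F=WBBG D=WYYG B=YWWB
Query 1: F[1] = B
Query 2: B[2] = W
Query 3: F[0] = W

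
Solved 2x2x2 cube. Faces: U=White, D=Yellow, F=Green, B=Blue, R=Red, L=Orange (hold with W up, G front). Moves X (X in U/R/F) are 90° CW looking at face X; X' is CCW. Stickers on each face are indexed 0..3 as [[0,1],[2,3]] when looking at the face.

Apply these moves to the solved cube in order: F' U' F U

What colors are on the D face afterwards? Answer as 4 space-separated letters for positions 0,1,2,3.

After move 1 (F'): F=GGGG U=WWRR R=YRYR D=OOYY L=OWOW
After move 2 (U'): U=WRWR F=OWGG R=GGYR B=YRBB L=BBOW
After move 3 (F): F=GOGW U=WRWB R=WGRR D=YGYY L=BOOO
After move 4 (U): U=WWBR F=WGGW R=YRRR B=BOBB L=GOOO
Query: D face = YGYY

Answer: Y G Y Y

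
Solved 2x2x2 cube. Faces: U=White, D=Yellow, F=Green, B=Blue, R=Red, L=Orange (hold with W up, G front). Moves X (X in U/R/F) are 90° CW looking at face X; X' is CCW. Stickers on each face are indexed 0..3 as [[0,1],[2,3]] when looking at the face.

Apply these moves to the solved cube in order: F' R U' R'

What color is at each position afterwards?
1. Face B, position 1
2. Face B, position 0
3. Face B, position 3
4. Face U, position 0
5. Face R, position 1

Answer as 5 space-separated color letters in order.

After move 1 (F'): F=GGGG U=WWRR R=YRYR D=OOYY L=OWOW
After move 2 (R): R=YYRR U=WGRG F=GOGY D=OBYB B=RBWB
After move 3 (U'): U=GGWR F=OWGY R=GORR B=YYWB L=RBOW
After move 4 (R'): R=ORGR U=GWWY F=OGGR D=OWYY B=BYBB
Query 1: B[1] = Y
Query 2: B[0] = B
Query 3: B[3] = B
Query 4: U[0] = G
Query 5: R[1] = R

Answer: Y B B G R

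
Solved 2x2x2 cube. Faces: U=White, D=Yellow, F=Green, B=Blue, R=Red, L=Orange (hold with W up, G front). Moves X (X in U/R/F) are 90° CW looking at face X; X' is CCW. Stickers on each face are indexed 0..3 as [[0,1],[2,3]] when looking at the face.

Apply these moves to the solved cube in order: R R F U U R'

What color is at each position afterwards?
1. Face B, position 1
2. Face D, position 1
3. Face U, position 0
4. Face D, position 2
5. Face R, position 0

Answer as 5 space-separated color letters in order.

Answer: G B O Y Y

Derivation:
After move 1 (R): R=RRRR U=WGWG F=GYGY D=YBYB B=WBWB
After move 2 (R): R=RRRR U=WYWY F=GBGB D=YWYW B=GBGB
After move 3 (F): F=GGBB U=WYOO R=WRYR D=RRYW L=OYOW
After move 4 (U): U=OWOY F=WRBB R=GBYR B=OYGB L=GGOW
After move 5 (U): U=OOYW F=GBBB R=OYYR B=GGGB L=WROW
After move 6 (R'): R=YROY U=OGYG F=GOBW D=RBYB B=WGRB
Query 1: B[1] = G
Query 2: D[1] = B
Query 3: U[0] = O
Query 4: D[2] = Y
Query 5: R[0] = Y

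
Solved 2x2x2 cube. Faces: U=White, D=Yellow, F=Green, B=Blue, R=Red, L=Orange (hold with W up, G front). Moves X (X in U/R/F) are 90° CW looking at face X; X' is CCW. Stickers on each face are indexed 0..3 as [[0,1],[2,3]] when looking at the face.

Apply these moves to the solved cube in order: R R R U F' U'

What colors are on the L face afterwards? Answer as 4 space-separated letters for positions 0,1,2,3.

After move 1 (R): R=RRRR U=WGWG F=GYGY D=YBYB B=WBWB
After move 2 (R): R=RRRR U=WYWY F=GBGB D=YWYW B=GBGB
After move 3 (R): R=RRRR U=WBWB F=GWGW D=YGYG B=YBYB
After move 4 (U): U=WWBB F=RRGW R=YBRR B=OOYB L=GWOO
After move 5 (F'): F=RWRG U=WWYR R=GBYR D=WOYG L=GBOB
After move 6 (U'): U=WRWY F=GBRG R=RWYR B=GBYB L=OOOB
Query: L face = OOOB

Answer: O O O B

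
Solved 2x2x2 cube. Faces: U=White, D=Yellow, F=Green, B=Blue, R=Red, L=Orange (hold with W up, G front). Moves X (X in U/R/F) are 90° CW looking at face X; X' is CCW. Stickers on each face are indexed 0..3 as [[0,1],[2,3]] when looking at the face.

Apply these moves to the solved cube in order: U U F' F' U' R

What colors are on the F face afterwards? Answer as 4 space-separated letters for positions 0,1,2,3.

After move 1 (U): U=WWWW F=RRGG R=BBRR B=OOBB L=GGOO
After move 2 (U): U=WWWW F=BBGG R=OORR B=GGBB L=RROO
After move 3 (F'): F=BGBG U=WWOR R=YOYR D=ROYY L=RWOW
After move 4 (F'): F=GGBB U=WWYY R=OORR D=WWYY L=RROO
After move 5 (U'): U=WYWY F=RRBB R=GGRR B=OOBB L=GGOO
After move 6 (R): R=RGRG U=WRWB F=RWBY D=WBYO B=YOYB
Query: F face = RWBY

Answer: R W B Y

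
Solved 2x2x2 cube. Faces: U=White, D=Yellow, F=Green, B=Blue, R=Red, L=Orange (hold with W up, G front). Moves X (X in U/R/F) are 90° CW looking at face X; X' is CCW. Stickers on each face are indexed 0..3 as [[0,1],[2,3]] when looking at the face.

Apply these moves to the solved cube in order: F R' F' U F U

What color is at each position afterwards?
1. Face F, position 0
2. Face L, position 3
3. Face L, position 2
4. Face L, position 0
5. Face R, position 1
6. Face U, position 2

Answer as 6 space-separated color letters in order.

Answer: W Y O G B O

Derivation:
After move 1 (F): F=GGGG U=WWOO R=WRWR D=RRYY L=OYOY
After move 2 (R'): R=RRWW U=WBOB F=GWGO D=RGYG B=YBRB
After move 3 (F'): F=WOGG U=WBRW R=GRRW D=YYYG L=OBOO
After move 4 (U): U=RWWB F=GRGG R=YBRW B=OBRB L=WOOO
After move 5 (F): F=GGGR U=RWOO R=WBBW D=RYYG L=WYOY
After move 6 (U): U=OROW F=WBGR R=OBBW B=WYRB L=GGOY
Query 1: F[0] = W
Query 2: L[3] = Y
Query 3: L[2] = O
Query 4: L[0] = G
Query 5: R[1] = B
Query 6: U[2] = O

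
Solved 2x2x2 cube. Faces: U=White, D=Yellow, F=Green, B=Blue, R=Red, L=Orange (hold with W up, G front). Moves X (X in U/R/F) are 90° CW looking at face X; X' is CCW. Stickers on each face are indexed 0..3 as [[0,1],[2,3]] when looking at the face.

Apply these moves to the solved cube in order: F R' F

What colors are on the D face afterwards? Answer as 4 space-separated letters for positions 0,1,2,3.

After move 1 (F): F=GGGG U=WWOO R=WRWR D=RRYY L=OYOY
After move 2 (R'): R=RRWW U=WBOB F=GWGO D=RGYG B=YBRB
After move 3 (F): F=GGOW U=WBYY R=ORBW D=WRYG L=OROG
Query: D face = WRYG

Answer: W R Y G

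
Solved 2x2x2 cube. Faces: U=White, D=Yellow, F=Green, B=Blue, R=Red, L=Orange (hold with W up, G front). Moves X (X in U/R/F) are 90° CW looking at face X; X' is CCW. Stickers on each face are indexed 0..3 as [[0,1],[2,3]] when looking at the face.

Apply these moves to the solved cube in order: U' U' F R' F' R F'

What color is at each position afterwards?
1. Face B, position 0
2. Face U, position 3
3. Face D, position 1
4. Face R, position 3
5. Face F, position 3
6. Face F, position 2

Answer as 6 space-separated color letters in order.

After move 1 (U'): U=WWWW F=OOGG R=GGRR B=RRBB L=BBOO
After move 2 (U'): U=WWWW F=BBGG R=OORR B=GGBB L=RROO
After move 3 (F): F=GBGB U=WWOR R=WOWR D=ROYY L=RYOY
After move 4 (R'): R=ORWW U=WBOG F=GWGR D=RBYB B=YGOB
After move 5 (F'): F=WRGG U=WBOW R=BRRW D=YYYB L=RGOO
After move 6 (R): R=RBWR U=WROG F=WYGB D=YOYY B=WGBB
After move 7 (F'): F=YBWG U=WRRW R=OBYR D=GOYY L=RGOO
Query 1: B[0] = W
Query 2: U[3] = W
Query 3: D[1] = O
Query 4: R[3] = R
Query 5: F[3] = G
Query 6: F[2] = W

Answer: W W O R G W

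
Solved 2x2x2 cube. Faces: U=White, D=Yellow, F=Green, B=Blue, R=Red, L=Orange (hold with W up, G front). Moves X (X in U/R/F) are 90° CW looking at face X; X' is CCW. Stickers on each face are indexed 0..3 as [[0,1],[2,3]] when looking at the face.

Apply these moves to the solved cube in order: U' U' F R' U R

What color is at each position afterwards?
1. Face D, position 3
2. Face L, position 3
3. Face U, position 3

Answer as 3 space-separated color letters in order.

After move 1 (U'): U=WWWW F=OOGG R=GGRR B=RRBB L=BBOO
After move 2 (U'): U=WWWW F=BBGG R=OORR B=GGBB L=RROO
After move 3 (F): F=GBGB U=WWOR R=WOWR D=ROYY L=RYOY
After move 4 (R'): R=ORWW U=WBOG F=GWGR D=RBYB B=YGOB
After move 5 (U): U=OWGB F=ORGR R=YGWW B=RYOB L=GWOY
After move 6 (R): R=WYWG U=ORGR F=OBGB D=ROYR B=BYWB
Query 1: D[3] = R
Query 2: L[3] = Y
Query 3: U[3] = R

Answer: R Y R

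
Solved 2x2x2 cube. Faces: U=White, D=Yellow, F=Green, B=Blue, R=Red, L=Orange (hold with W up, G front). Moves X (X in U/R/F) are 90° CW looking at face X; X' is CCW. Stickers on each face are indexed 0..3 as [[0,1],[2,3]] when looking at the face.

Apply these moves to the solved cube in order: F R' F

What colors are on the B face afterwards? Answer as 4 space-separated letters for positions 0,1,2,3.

Answer: Y B R B

Derivation:
After move 1 (F): F=GGGG U=WWOO R=WRWR D=RRYY L=OYOY
After move 2 (R'): R=RRWW U=WBOB F=GWGO D=RGYG B=YBRB
After move 3 (F): F=GGOW U=WBYY R=ORBW D=WRYG L=OROG
Query: B face = YBRB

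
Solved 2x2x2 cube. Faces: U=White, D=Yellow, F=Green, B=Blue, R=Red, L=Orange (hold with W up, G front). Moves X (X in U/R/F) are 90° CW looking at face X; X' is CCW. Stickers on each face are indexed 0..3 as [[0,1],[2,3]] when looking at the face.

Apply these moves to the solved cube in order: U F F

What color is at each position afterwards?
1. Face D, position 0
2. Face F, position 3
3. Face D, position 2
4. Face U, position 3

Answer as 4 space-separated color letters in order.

After move 1 (U): U=WWWW F=RRGG R=BBRR B=OOBB L=GGOO
After move 2 (F): F=GRGR U=WWOG R=WBWR D=RBYY L=GYOY
After move 3 (F): F=GGRR U=WWYY R=OBGR D=WWYY L=GROB
Query 1: D[0] = W
Query 2: F[3] = R
Query 3: D[2] = Y
Query 4: U[3] = Y

Answer: W R Y Y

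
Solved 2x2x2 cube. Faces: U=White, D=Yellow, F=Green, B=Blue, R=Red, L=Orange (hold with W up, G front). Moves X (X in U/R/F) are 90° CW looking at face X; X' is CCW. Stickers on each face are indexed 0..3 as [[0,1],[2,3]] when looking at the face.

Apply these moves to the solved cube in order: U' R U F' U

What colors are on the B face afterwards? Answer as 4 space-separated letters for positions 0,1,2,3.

After move 1 (U'): U=WWWW F=OOGG R=GGRR B=RRBB L=BBOO
After move 2 (R): R=RGRG U=WOWG F=OYGY D=YBYR B=WRWB
After move 3 (U): U=WWGO F=RGGY R=WRRG B=BBWB L=OYOO
After move 4 (F'): F=GYRG U=WWWR R=BRYG D=YOYR L=OOOG
After move 5 (U): U=WWRW F=BRRG R=BBYG B=OOWB L=GYOG
Query: B face = OOWB

Answer: O O W B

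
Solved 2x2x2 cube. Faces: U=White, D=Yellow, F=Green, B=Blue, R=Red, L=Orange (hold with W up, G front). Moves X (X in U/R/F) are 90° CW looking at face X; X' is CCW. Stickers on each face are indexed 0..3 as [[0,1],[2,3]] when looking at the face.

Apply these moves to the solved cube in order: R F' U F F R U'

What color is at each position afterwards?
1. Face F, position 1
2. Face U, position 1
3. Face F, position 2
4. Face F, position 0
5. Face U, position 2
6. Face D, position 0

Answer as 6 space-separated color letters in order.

After move 1 (R): R=RRRR U=WGWG F=GYGY D=YBYB B=WBWB
After move 2 (F'): F=YYGG U=WGRR R=BRYR D=OOYB L=OGOW
After move 3 (U): U=RWRG F=BRGG R=WBYR B=OGWB L=YYOW
After move 4 (F): F=GBGR U=RWWY R=RBGR D=YWYB L=YOOO
After move 5 (F): F=GGRB U=RWOO R=WBYR D=GRYB L=YYOW
After move 6 (R): R=YWRB U=RGOB F=GRRB D=GWYO B=OGWB
After move 7 (U'): U=GBRO F=YYRB R=GRRB B=YWWB L=OGOW
Query 1: F[1] = Y
Query 2: U[1] = B
Query 3: F[2] = R
Query 4: F[0] = Y
Query 5: U[2] = R
Query 6: D[0] = G

Answer: Y B R Y R G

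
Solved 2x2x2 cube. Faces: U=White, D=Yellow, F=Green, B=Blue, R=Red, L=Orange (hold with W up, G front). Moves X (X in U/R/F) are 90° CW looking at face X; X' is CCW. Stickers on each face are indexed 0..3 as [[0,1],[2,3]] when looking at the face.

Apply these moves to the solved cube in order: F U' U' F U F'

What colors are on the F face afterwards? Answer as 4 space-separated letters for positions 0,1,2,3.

Answer: Y B W G

Derivation:
After move 1 (F): F=GGGG U=WWOO R=WRWR D=RRYY L=OYOY
After move 2 (U'): U=WOWO F=OYGG R=GGWR B=WRBB L=BBOY
After move 3 (U'): U=OOWW F=BBGG R=OYWR B=GGBB L=WROY
After move 4 (F): F=GBGB U=OOYR R=WYWR D=WOYY L=WROR
After move 5 (U): U=YORO F=WYGB R=GGWR B=WRBB L=GBOR
After move 6 (F'): F=YBWG U=YOGW R=OGWR D=BRYY L=GOOR
Query: F face = YBWG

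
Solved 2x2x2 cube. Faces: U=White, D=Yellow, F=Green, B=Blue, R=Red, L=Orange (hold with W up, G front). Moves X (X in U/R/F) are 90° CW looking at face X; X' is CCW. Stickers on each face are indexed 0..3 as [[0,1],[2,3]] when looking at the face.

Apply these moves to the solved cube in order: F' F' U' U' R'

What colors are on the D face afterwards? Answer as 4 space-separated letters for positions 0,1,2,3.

After move 1 (F'): F=GGGG U=WWRR R=YRYR D=OOYY L=OWOW
After move 2 (F'): F=GGGG U=WWYY R=OROR D=WWYY L=OROR
After move 3 (U'): U=WYWY F=ORGG R=GGOR B=ORBB L=BBOR
After move 4 (U'): U=YYWW F=BBGG R=OROR B=GGBB L=OROR
After move 5 (R'): R=RROO U=YBWG F=BYGW D=WBYG B=YGWB
Query: D face = WBYG

Answer: W B Y G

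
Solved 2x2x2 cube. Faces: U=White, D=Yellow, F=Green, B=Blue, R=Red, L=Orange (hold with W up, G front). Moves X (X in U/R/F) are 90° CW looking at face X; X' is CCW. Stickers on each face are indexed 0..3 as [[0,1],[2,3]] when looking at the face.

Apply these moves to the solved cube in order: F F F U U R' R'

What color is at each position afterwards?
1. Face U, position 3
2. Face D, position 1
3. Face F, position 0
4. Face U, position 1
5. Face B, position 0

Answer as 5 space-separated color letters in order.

After move 1 (F): F=GGGG U=WWOO R=WRWR D=RRYY L=OYOY
After move 2 (F): F=GGGG U=WWYY R=OROR D=WWYY L=OROR
After move 3 (F): F=GGGG U=WWRR R=YRYR D=OOYY L=OWOW
After move 4 (U): U=RWRW F=YRGG R=BBYR B=OWBB L=GGOW
After move 5 (U): U=RRWW F=BBGG R=OWYR B=GGBB L=YROW
After move 6 (R'): R=WROY U=RBWG F=BRGW D=OBYG B=YGOB
After move 7 (R'): R=RYWO U=ROWY F=BBGG D=ORYW B=GGBB
Query 1: U[3] = Y
Query 2: D[1] = R
Query 3: F[0] = B
Query 4: U[1] = O
Query 5: B[0] = G

Answer: Y R B O G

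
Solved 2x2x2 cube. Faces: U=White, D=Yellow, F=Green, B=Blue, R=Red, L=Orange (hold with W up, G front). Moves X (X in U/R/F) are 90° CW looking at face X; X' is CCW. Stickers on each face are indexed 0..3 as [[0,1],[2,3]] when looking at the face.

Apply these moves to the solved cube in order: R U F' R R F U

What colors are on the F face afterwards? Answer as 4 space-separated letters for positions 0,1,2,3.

After move 1 (R): R=RRRR U=WGWG F=GYGY D=YBYB B=WBWB
After move 2 (U): U=WWGG F=RRGY R=WBRR B=OOWB L=GYOO
After move 3 (F'): F=RYRG U=WWWR R=BBYR D=YOYB L=GGOG
After move 4 (R): R=YBRB U=WYWG F=RORB D=YWYO B=ROWB
After move 5 (R): R=RYBB U=WOWB F=RWRO D=YWYR B=GOYB
After move 6 (F): F=RROW U=WOGG R=WYBB D=BRYR L=GYOW
After move 7 (U): U=GWGO F=WYOW R=GOBB B=GYYB L=RROW
Query: F face = WYOW

Answer: W Y O W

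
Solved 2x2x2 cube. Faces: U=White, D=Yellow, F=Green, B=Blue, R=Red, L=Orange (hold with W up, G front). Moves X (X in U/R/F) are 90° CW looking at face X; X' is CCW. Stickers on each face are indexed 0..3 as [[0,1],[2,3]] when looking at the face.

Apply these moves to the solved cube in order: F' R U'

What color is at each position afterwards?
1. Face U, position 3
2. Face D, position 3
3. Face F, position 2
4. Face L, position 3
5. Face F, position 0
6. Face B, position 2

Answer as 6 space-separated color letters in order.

Answer: R B G W O W

Derivation:
After move 1 (F'): F=GGGG U=WWRR R=YRYR D=OOYY L=OWOW
After move 2 (R): R=YYRR U=WGRG F=GOGY D=OBYB B=RBWB
After move 3 (U'): U=GGWR F=OWGY R=GORR B=YYWB L=RBOW
Query 1: U[3] = R
Query 2: D[3] = B
Query 3: F[2] = G
Query 4: L[3] = W
Query 5: F[0] = O
Query 6: B[2] = W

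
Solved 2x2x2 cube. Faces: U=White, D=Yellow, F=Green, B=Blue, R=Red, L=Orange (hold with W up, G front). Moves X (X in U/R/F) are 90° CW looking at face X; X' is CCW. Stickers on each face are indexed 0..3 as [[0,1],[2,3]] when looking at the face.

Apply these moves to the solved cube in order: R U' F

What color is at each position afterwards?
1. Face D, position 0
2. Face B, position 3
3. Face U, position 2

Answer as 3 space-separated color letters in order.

After move 1 (R): R=RRRR U=WGWG F=GYGY D=YBYB B=WBWB
After move 2 (U'): U=GGWW F=OOGY R=GYRR B=RRWB L=WBOO
After move 3 (F): F=GOYO U=GGOB R=WYWR D=RGYB L=WYOB
Query 1: D[0] = R
Query 2: B[3] = B
Query 3: U[2] = O

Answer: R B O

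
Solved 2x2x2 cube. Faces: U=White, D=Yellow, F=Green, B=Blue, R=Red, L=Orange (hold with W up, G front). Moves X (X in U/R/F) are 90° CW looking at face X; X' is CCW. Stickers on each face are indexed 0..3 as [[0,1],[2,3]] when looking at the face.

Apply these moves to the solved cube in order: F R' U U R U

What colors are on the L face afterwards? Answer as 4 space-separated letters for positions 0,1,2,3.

Answer: Y G O Y

Derivation:
After move 1 (F): F=GGGG U=WWOO R=WRWR D=RRYY L=OYOY
After move 2 (R'): R=RRWW U=WBOB F=GWGO D=RGYG B=YBRB
After move 3 (U): U=OWBB F=RRGO R=YBWW B=OYRB L=GWOY
After move 4 (U): U=BOBW F=YBGO R=OYWW B=GWRB L=RROY
After move 5 (R): R=WOWY U=BBBO F=YGGG D=RRYG B=WWOB
After move 6 (U): U=BBOB F=WOGG R=WWWY B=RROB L=YGOY
Query: L face = YGOY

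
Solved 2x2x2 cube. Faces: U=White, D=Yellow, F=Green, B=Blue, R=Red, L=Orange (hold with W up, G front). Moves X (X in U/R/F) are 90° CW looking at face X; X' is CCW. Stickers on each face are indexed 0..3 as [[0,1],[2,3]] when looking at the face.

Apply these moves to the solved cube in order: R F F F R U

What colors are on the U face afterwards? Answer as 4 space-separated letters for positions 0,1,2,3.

After move 1 (R): R=RRRR U=WGWG F=GYGY D=YBYB B=WBWB
After move 2 (F): F=GGYY U=WGOO R=WRGR D=RRYB L=OYOB
After move 3 (F): F=YGYG U=WGBY R=OROR D=GWYB L=OROR
After move 4 (F): F=YYGG U=WGRR R=BRYR D=OOYB L=OGOW
After move 5 (R): R=YBRR U=WYRG F=YOGB D=OWYW B=RBGB
After move 6 (U): U=RWGY F=YBGB R=RBRR B=OGGB L=YOOW
Query: U face = RWGY

Answer: R W G Y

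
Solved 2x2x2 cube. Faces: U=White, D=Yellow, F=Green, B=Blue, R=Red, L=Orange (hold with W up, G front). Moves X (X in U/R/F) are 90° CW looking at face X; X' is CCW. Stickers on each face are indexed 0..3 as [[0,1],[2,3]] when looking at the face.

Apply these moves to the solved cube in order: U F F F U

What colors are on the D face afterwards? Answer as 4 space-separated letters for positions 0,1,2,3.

Answer: G O Y Y

Derivation:
After move 1 (U): U=WWWW F=RRGG R=BBRR B=OOBB L=GGOO
After move 2 (F): F=GRGR U=WWOG R=WBWR D=RBYY L=GYOY
After move 3 (F): F=GGRR U=WWYY R=OBGR D=WWYY L=GROB
After move 4 (F): F=RGRG U=WWBR R=YBYR D=GOYY L=GWOW
After move 5 (U): U=BWRW F=YBRG R=OOYR B=GWBB L=RGOW
Query: D face = GOYY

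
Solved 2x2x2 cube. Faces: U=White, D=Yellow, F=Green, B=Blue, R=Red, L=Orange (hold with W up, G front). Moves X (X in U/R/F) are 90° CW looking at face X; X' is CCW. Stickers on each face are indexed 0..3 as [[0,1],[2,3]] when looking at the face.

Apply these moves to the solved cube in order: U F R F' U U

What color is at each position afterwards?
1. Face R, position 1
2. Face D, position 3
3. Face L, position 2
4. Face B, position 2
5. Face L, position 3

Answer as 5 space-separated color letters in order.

Answer: R O O W O

Derivation:
After move 1 (U): U=WWWW F=RRGG R=BBRR B=OOBB L=GGOO
After move 2 (F): F=GRGR U=WWOG R=WBWR D=RBYY L=GYOY
After move 3 (R): R=WWRB U=WROR F=GBGY D=RBYO B=GOWB
After move 4 (F'): F=BYGG U=WRWR R=BWRB D=YYYO L=GROO
After move 5 (U): U=WWRR F=BWGG R=GORB B=GRWB L=BYOO
After move 6 (U): U=RWRW F=GOGG R=GRRB B=BYWB L=BWOO
Query 1: R[1] = R
Query 2: D[3] = O
Query 3: L[2] = O
Query 4: B[2] = W
Query 5: L[3] = O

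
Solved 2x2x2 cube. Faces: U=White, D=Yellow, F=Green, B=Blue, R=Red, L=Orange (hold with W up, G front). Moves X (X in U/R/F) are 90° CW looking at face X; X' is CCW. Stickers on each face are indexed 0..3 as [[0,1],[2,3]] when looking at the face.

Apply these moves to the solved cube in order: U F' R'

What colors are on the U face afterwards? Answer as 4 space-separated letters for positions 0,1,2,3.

Answer: W B B O

Derivation:
After move 1 (U): U=WWWW F=RRGG R=BBRR B=OOBB L=GGOO
After move 2 (F'): F=RGRG U=WWBR R=YBYR D=GOYY L=GWOW
After move 3 (R'): R=BRYY U=WBBO F=RWRR D=GGYG B=YOOB
Query: U face = WBBO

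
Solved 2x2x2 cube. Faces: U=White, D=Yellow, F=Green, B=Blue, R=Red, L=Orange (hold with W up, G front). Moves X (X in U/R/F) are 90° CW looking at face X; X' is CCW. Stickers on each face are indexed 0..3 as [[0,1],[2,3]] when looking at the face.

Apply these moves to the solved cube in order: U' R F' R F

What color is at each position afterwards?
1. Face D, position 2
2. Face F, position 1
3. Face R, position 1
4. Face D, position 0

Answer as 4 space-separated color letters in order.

Answer: Y Y B G

Derivation:
After move 1 (U'): U=WWWW F=OOGG R=GGRR B=RRBB L=BBOO
After move 2 (R): R=RGRG U=WOWG F=OYGY D=YBYR B=WRWB
After move 3 (F'): F=YYOG U=WORR R=BGYG D=BOYR L=BGOW
After move 4 (R): R=YBGG U=WYRG F=YOOR D=BWYW B=RROB
After move 5 (F): F=OYRO U=WYWG R=RBGG D=GYYW L=BBOW
Query 1: D[2] = Y
Query 2: F[1] = Y
Query 3: R[1] = B
Query 4: D[0] = G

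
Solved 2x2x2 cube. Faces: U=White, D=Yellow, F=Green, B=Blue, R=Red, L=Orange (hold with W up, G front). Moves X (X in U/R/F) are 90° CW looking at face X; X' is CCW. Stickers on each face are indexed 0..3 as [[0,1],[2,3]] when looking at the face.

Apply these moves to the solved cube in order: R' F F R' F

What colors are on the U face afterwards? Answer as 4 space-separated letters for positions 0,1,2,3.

After move 1 (R'): R=RRRR U=WBWB F=GWGW D=YGYG B=YBYB
After move 2 (F): F=GGWW U=WBOO R=WRBR D=RRYG L=OYOG
After move 3 (F): F=WGWG U=WBGY R=OROR D=BWYG L=OROR
After move 4 (R'): R=RROO U=WYGY F=WBWY D=BGYG B=GBWB
After move 5 (F): F=WWYB U=WYRR R=GRYO D=ORYG L=OBOG
Query: U face = WYRR

Answer: W Y R R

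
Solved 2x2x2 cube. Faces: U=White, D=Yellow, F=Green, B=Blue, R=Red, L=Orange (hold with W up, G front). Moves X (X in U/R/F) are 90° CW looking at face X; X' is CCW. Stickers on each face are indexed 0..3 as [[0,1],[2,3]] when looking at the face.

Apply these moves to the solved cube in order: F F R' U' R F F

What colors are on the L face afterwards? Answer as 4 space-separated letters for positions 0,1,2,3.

Answer: Y O O O

Derivation:
After move 1 (F): F=GGGG U=WWOO R=WRWR D=RRYY L=OYOY
After move 2 (F): F=GGGG U=WWYY R=OROR D=WWYY L=OROR
After move 3 (R'): R=RROO U=WBYB F=GWGY D=WGYG B=YBWB
After move 4 (U'): U=BBWY F=ORGY R=GWOO B=RRWB L=YBOR
After move 5 (R): R=OGOW U=BRWY F=OGGG D=WWYR B=YRBB
After move 6 (F): F=GOGG U=BRRB R=WGYW D=OOYR L=YWOW
After move 7 (F): F=GGGO U=BRWW R=RGBW D=YWYR L=YOOO
Query: L face = YOOO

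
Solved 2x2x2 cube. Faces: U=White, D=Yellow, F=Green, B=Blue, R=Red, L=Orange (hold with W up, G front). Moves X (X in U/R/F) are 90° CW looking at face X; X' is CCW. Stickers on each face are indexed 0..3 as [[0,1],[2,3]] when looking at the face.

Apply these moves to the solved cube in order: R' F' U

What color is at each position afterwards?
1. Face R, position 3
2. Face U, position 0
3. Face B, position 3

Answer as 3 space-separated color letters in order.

After move 1 (R'): R=RRRR U=WBWB F=GWGW D=YGYG B=YBYB
After move 2 (F'): F=WWGG U=WBRR R=GRYR D=OOYG L=OBOW
After move 3 (U): U=RWRB F=GRGG R=YBYR B=OBYB L=WWOW
Query 1: R[3] = R
Query 2: U[0] = R
Query 3: B[3] = B

Answer: R R B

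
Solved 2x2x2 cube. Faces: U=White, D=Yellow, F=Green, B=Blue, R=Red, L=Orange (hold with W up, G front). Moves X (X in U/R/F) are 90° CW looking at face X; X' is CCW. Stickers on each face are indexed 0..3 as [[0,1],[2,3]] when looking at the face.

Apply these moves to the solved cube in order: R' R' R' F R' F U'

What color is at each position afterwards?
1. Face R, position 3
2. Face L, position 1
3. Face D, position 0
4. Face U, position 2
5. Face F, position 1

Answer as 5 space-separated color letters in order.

After move 1 (R'): R=RRRR U=WBWB F=GWGW D=YGYG B=YBYB
After move 2 (R'): R=RRRR U=WYWY F=GBGB D=YWYW B=GBGB
After move 3 (R'): R=RRRR U=WGWG F=GYGY D=YBYB B=WBWB
After move 4 (F): F=GGYY U=WGOO R=WRGR D=RRYB L=OYOB
After move 5 (R'): R=RRWG U=WWOW F=GGYO D=RGYY B=BBRB
After move 6 (F): F=YGOG U=WWBY R=ORWG D=WRYY L=OROG
After move 7 (U'): U=WYWB F=OROG R=YGWG B=ORRB L=BBOG
Query 1: R[3] = G
Query 2: L[1] = B
Query 3: D[0] = W
Query 4: U[2] = W
Query 5: F[1] = R

Answer: G B W W R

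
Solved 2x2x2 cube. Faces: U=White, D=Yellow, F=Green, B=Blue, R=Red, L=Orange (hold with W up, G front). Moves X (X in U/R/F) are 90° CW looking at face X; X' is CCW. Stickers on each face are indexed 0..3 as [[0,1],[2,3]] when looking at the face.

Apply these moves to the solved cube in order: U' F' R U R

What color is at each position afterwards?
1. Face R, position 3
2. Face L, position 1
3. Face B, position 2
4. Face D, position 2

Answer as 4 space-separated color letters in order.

After move 1 (U'): U=WWWW F=OOGG R=GGRR B=RRBB L=BBOO
After move 2 (F'): F=OGOG U=WWGR R=YGYR D=BOYY L=BWOW
After move 3 (R): R=YYRG U=WGGG F=OOOY D=BBYR B=RRWB
After move 4 (U): U=GWGG F=YYOY R=RRRG B=BWWB L=OOOW
After move 5 (R): R=RRGR U=GYGY F=YBOR D=BWYB B=GWWB
Query 1: R[3] = R
Query 2: L[1] = O
Query 3: B[2] = W
Query 4: D[2] = Y

Answer: R O W Y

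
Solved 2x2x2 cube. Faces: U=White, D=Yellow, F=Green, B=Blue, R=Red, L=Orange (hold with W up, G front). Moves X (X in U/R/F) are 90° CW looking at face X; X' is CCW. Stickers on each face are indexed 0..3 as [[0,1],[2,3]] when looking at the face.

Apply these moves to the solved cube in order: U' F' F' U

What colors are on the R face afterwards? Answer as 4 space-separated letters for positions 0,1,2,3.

After move 1 (U'): U=WWWW F=OOGG R=GGRR B=RRBB L=BBOO
After move 2 (F'): F=OGOG U=WWGR R=YGYR D=BOYY L=BWOW
After move 3 (F'): F=GGOO U=WWYY R=OGBR D=WWYY L=BROG
After move 4 (U): U=YWYW F=OGOO R=RRBR B=BRBB L=GGOG
Query: R face = RRBR

Answer: R R B R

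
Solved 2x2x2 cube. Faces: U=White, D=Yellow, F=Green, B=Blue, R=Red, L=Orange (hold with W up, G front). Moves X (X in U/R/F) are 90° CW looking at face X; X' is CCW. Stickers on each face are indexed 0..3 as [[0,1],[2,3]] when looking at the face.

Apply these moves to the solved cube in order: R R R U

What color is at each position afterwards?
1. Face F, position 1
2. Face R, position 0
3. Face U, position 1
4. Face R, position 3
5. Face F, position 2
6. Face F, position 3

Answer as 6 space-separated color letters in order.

Answer: R Y W R G W

Derivation:
After move 1 (R): R=RRRR U=WGWG F=GYGY D=YBYB B=WBWB
After move 2 (R): R=RRRR U=WYWY F=GBGB D=YWYW B=GBGB
After move 3 (R): R=RRRR U=WBWB F=GWGW D=YGYG B=YBYB
After move 4 (U): U=WWBB F=RRGW R=YBRR B=OOYB L=GWOO
Query 1: F[1] = R
Query 2: R[0] = Y
Query 3: U[1] = W
Query 4: R[3] = R
Query 5: F[2] = G
Query 6: F[3] = W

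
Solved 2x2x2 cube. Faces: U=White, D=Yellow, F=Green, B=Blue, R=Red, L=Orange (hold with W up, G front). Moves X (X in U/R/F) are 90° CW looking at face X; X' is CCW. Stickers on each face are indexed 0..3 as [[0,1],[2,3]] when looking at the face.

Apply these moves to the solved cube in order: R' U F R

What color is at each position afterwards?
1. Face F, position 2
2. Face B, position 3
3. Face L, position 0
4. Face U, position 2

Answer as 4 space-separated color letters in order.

After move 1 (R'): R=RRRR U=WBWB F=GWGW D=YGYG B=YBYB
After move 2 (U): U=WWBB F=RRGW R=YBRR B=OOYB L=GWOO
After move 3 (F): F=GRWR U=WWOW R=BBBR D=RYYG L=GYOG
After move 4 (R): R=BBRB U=WROR F=GYWG D=RYYO B=WOWB
Query 1: F[2] = W
Query 2: B[3] = B
Query 3: L[0] = G
Query 4: U[2] = O

Answer: W B G O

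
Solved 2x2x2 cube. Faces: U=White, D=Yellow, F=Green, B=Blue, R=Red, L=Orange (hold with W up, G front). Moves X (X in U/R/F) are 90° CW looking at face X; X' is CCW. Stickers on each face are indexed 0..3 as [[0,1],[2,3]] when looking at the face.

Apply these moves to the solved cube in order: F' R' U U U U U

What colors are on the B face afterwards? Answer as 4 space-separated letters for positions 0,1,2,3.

Answer: O W O B

Derivation:
After move 1 (F'): F=GGGG U=WWRR R=YRYR D=OOYY L=OWOW
After move 2 (R'): R=RRYY U=WBRB F=GWGR D=OGYG B=YBOB
After move 3 (U): U=RWBB F=RRGR R=YBYY B=OWOB L=GWOW
After move 4 (U): U=BRBW F=YBGR R=OWYY B=GWOB L=RROW
After move 5 (U): U=BBWR F=OWGR R=GWYY B=RROB L=YBOW
After move 6 (U): U=WBRB F=GWGR R=RRYY B=YBOB L=OWOW
After move 7 (U): U=RWBB F=RRGR R=YBYY B=OWOB L=GWOW
Query: B face = OWOB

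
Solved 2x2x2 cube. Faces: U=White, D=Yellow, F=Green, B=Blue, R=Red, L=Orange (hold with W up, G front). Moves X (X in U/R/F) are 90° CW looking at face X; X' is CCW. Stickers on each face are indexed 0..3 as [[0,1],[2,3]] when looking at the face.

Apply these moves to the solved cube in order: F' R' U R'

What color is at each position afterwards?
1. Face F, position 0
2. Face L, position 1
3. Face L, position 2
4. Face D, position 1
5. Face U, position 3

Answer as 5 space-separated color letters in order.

Answer: R W O R O

Derivation:
After move 1 (F'): F=GGGG U=WWRR R=YRYR D=OOYY L=OWOW
After move 2 (R'): R=RRYY U=WBRB F=GWGR D=OGYG B=YBOB
After move 3 (U): U=RWBB F=RRGR R=YBYY B=OWOB L=GWOW
After move 4 (R'): R=BYYY U=ROBO F=RWGB D=ORYR B=GWGB
Query 1: F[0] = R
Query 2: L[1] = W
Query 3: L[2] = O
Query 4: D[1] = R
Query 5: U[3] = O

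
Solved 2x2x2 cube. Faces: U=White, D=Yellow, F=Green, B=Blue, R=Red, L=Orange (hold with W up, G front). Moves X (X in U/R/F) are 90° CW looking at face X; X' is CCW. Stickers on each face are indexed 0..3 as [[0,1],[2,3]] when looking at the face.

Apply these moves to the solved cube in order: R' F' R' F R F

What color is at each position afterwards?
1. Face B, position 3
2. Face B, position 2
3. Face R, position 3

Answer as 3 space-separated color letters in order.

After move 1 (R'): R=RRRR U=WBWB F=GWGW D=YGYG B=YBYB
After move 2 (F'): F=WWGG U=WBRR R=GRYR D=OOYG L=OBOW
After move 3 (R'): R=RRGY U=WYRY F=WBGR D=OWYG B=GBOB
After move 4 (F): F=GWRB U=WYWB R=RRYY D=GRYG L=OOOW
After move 5 (R): R=YRYR U=WWWB F=GRRG D=GOYG B=BBYB
After move 6 (F): F=RGGR U=WWWO R=WRBR D=YYYG L=OGOO
Query 1: B[3] = B
Query 2: B[2] = Y
Query 3: R[3] = R

Answer: B Y R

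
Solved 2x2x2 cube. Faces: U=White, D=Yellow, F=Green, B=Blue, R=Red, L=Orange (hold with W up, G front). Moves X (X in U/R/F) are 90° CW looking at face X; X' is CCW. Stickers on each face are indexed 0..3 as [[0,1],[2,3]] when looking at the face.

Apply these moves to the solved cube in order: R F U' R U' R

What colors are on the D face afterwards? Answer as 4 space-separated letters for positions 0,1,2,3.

Answer: R O Y G

Derivation:
After move 1 (R): R=RRRR U=WGWG F=GYGY D=YBYB B=WBWB
After move 2 (F): F=GGYY U=WGOO R=WRGR D=RRYB L=OYOB
After move 3 (U'): U=GOWO F=OYYY R=GGGR B=WRWB L=WBOB
After move 4 (R): R=GGRG U=GYWY F=ORYB D=RWYW B=OROB
After move 5 (U'): U=YYGW F=WBYB R=ORRG B=GGOB L=OROB
After move 6 (R): R=ROGR U=YBGB F=WWYW D=ROYG B=WGYB
Query: D face = ROYG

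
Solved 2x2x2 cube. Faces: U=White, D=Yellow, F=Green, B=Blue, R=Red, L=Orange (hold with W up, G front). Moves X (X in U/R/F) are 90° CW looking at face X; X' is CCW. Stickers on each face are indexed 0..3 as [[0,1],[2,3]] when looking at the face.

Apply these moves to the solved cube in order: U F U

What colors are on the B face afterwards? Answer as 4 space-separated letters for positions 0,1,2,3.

Answer: G Y B B

Derivation:
After move 1 (U): U=WWWW F=RRGG R=BBRR B=OOBB L=GGOO
After move 2 (F): F=GRGR U=WWOG R=WBWR D=RBYY L=GYOY
After move 3 (U): U=OWGW F=WBGR R=OOWR B=GYBB L=GROY
Query: B face = GYBB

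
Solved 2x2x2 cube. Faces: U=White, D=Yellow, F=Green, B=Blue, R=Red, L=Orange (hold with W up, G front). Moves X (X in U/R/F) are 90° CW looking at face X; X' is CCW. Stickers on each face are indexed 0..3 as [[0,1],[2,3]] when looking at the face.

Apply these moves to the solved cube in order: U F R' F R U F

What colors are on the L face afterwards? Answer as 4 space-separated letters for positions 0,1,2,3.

After move 1 (U): U=WWWW F=RRGG R=BBRR B=OOBB L=GGOO
After move 2 (F): F=GRGR U=WWOG R=WBWR D=RBYY L=GYOY
After move 3 (R'): R=BRWW U=WBOO F=GWGG D=RRYR B=YOBB
After move 4 (F): F=GGGW U=WBYY R=OROW D=WBYR L=GROR
After move 5 (R): R=OOWR U=WGYW F=GBGR D=WBYY B=YOBB
After move 6 (U): U=YWWG F=OOGR R=YOWR B=GRBB L=GBOR
After move 7 (F): F=GORO U=YWRB R=WOGR D=WYYY L=GWOB
Query: L face = GWOB

Answer: G W O B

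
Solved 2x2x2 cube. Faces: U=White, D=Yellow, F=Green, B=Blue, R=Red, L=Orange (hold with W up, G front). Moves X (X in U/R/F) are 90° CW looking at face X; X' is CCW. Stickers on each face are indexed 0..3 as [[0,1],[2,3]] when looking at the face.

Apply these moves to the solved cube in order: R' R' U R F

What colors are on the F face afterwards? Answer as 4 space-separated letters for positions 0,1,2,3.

After move 1 (R'): R=RRRR U=WBWB F=GWGW D=YGYG B=YBYB
After move 2 (R'): R=RRRR U=WYWY F=GBGB D=YWYW B=GBGB
After move 3 (U): U=WWYY F=RRGB R=GBRR B=OOGB L=GBOO
After move 4 (R): R=RGRB U=WRYB F=RWGW D=YGYO B=YOWB
After move 5 (F): F=GRWW U=WROB R=YGBB D=RRYO L=GYOG
Query: F face = GRWW

Answer: G R W W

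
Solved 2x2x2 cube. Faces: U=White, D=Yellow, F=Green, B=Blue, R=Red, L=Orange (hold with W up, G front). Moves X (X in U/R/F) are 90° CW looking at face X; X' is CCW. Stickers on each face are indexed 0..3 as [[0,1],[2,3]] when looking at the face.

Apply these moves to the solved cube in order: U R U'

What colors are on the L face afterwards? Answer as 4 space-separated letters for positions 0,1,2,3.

After move 1 (U): U=WWWW F=RRGG R=BBRR B=OOBB L=GGOO
After move 2 (R): R=RBRB U=WRWG F=RYGY D=YBYO B=WOWB
After move 3 (U'): U=RGWW F=GGGY R=RYRB B=RBWB L=WOOO
Query: L face = WOOO

Answer: W O O O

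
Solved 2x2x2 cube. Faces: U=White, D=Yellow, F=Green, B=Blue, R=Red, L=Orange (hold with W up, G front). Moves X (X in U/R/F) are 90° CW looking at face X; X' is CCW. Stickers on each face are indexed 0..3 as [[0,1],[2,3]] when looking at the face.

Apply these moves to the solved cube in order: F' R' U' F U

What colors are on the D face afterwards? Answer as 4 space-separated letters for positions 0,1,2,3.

Answer: Y G Y G

Derivation:
After move 1 (F'): F=GGGG U=WWRR R=YRYR D=OOYY L=OWOW
After move 2 (R'): R=RRYY U=WBRB F=GWGR D=OGYG B=YBOB
After move 3 (U'): U=BBWR F=OWGR R=GWYY B=RROB L=YBOW
After move 4 (F): F=GORW U=BBWB R=WWRY D=YGYG L=YOOG
After move 5 (U): U=WBBB F=WWRW R=RRRY B=YOOB L=GOOG
Query: D face = YGYG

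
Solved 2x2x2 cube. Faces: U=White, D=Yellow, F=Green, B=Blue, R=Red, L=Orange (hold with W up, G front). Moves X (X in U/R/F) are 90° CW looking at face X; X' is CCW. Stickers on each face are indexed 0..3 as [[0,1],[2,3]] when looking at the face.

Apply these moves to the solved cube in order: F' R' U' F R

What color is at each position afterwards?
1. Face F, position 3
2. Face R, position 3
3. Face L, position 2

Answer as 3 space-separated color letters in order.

After move 1 (F'): F=GGGG U=WWRR R=YRYR D=OOYY L=OWOW
After move 2 (R'): R=RRYY U=WBRB F=GWGR D=OGYG B=YBOB
After move 3 (U'): U=BBWR F=OWGR R=GWYY B=RROB L=YBOW
After move 4 (F): F=GORW U=BBWB R=WWRY D=YGYG L=YOOG
After move 5 (R): R=RWYW U=BOWW F=GGRG D=YOYR B=BRBB
Query 1: F[3] = G
Query 2: R[3] = W
Query 3: L[2] = O

Answer: G W O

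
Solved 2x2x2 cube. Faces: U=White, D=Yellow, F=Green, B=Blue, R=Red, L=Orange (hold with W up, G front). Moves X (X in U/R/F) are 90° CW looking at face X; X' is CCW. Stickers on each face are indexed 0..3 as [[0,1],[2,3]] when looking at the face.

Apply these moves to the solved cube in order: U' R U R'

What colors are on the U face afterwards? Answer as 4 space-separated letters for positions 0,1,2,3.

After move 1 (U'): U=WWWW F=OOGG R=GGRR B=RRBB L=BBOO
After move 2 (R): R=RGRG U=WOWG F=OYGY D=YBYR B=WRWB
After move 3 (U): U=WWGO F=RGGY R=WRRG B=BBWB L=OYOO
After move 4 (R'): R=RGWR U=WWGB F=RWGO D=YGYY B=RBBB
Query: U face = WWGB

Answer: W W G B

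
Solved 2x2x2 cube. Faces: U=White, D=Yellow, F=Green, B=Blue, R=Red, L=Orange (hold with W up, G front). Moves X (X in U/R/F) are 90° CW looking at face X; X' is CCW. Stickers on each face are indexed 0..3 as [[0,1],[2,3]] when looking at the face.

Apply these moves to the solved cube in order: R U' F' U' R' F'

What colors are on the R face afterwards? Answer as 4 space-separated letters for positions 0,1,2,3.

After move 1 (R): R=RRRR U=WGWG F=GYGY D=YBYB B=WBWB
After move 2 (U'): U=GGWW F=OOGY R=GYRR B=RRWB L=WBOO
After move 3 (F'): F=OYOG U=GGGR R=BYYR D=BOYB L=WWOW
After move 4 (U'): U=GRGG F=WWOG R=OYYR B=BYWB L=RROW
After move 5 (R'): R=YROY U=GWGB F=WROG D=BWYG B=BYOB
After move 6 (F'): F=RGWO U=GWYO R=WRBY D=RWYG L=RBOG
Query: R face = WRBY

Answer: W R B Y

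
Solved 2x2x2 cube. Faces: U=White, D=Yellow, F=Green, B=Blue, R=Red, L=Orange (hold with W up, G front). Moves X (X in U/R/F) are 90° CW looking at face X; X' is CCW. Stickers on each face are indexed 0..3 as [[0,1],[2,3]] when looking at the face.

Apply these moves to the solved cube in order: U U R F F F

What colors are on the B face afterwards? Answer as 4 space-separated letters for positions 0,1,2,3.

Answer: W G W B

Derivation:
After move 1 (U): U=WWWW F=RRGG R=BBRR B=OOBB L=GGOO
After move 2 (U): U=WWWW F=BBGG R=OORR B=GGBB L=RROO
After move 3 (R): R=RORO U=WBWG F=BYGY D=YBYG B=WGWB
After move 4 (F): F=GBYY U=WBOR R=WOGO D=RRYG L=RYOB
After move 5 (F): F=YGYB U=WBBY R=OORO D=GWYG L=RROR
After move 6 (F): F=YYBG U=WBRR R=BOYO D=ROYG L=RGOW
Query: B face = WGWB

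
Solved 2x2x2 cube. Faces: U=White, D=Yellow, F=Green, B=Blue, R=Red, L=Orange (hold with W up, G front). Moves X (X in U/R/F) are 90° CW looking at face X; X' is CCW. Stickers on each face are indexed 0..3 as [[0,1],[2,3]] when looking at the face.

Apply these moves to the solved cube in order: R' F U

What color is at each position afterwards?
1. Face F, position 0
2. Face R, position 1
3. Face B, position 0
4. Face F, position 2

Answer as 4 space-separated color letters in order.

Answer: W B O W

Derivation:
After move 1 (R'): R=RRRR U=WBWB F=GWGW D=YGYG B=YBYB
After move 2 (F): F=GGWW U=WBOO R=WRBR D=RRYG L=OYOG
After move 3 (U): U=OWOB F=WRWW R=YBBR B=OYYB L=GGOG
Query 1: F[0] = W
Query 2: R[1] = B
Query 3: B[0] = O
Query 4: F[2] = W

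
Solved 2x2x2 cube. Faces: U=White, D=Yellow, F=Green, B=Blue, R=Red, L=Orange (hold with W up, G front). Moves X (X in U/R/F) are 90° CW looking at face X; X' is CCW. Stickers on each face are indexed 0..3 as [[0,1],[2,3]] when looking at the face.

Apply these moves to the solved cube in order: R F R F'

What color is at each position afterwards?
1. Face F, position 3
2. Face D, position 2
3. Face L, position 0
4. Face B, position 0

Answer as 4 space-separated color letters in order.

After move 1 (R): R=RRRR U=WGWG F=GYGY D=YBYB B=WBWB
After move 2 (F): F=GGYY U=WGOO R=WRGR D=RRYB L=OYOB
After move 3 (R): R=GWRR U=WGOY F=GRYB D=RWYW B=OBGB
After move 4 (F'): F=RBGY U=WGGR R=WWRR D=YBYW L=OYOO
Query 1: F[3] = Y
Query 2: D[2] = Y
Query 3: L[0] = O
Query 4: B[0] = O

Answer: Y Y O O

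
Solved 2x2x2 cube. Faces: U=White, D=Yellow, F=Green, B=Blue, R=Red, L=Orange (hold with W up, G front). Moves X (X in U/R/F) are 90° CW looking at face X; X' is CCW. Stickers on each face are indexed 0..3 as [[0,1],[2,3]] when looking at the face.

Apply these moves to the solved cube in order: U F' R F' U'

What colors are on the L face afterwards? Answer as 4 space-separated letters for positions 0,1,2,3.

After move 1 (U): U=WWWW F=RRGG R=BBRR B=OOBB L=GGOO
After move 2 (F'): F=RGRG U=WWBR R=YBYR D=GOYY L=GWOW
After move 3 (R): R=YYRB U=WGBG F=RORY D=GBYO B=ROWB
After move 4 (F'): F=OYRR U=WGYR R=BYGB D=WWYO L=GGOB
After move 5 (U'): U=GRWY F=GGRR R=OYGB B=BYWB L=ROOB
Query: L face = ROOB

Answer: R O O B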